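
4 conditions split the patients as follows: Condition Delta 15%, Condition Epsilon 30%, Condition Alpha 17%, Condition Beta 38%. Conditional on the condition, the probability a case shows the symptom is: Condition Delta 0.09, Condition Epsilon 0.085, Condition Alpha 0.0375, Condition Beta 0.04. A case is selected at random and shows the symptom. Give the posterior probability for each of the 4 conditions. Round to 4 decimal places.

Condition Delta 0.2229, Condition Epsilon 0.4210, Condition Alpha 0.1052, Condition Beta 0.2509

Unnormalized posteriors (prior × likelihood):
  Condition Delta: 0.15 × 0.09 = 0.0135
  Condition Epsilon: 0.3 × 0.085 = 0.0255
  Condition Alpha: 0.17 × 0.0375 = 0.006375
  Condition Beta: 0.38 × 0.04 = 0.0152
Normalizing constant = 0.060575.
P(Condition Delta | symptomatic) = 0.0135/0.060575 ≈ 0.2229
P(Condition Epsilon | symptomatic) = 0.0255/0.060575 ≈ 0.4210
P(Condition Alpha | symptomatic) = 0.006375/0.060575 ≈ 0.1052
P(Condition Beta | symptomatic) = 0.0152/0.060575 ≈ 0.2509
(Check: 0.2229+0.4210+0.1052+0.2509 = 1.0000.)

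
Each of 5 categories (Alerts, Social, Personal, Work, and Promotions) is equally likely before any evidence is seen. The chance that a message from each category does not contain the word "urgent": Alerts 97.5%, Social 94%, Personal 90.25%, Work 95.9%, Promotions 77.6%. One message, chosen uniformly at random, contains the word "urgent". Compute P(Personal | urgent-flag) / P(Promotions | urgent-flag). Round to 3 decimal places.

Taking complements, P(urgent-flag | each) = Alerts 0.025, Social 0.06, Personal 0.0975, Work 0.041, Promotions 0.224.
Since the prior is uniform, the posterior is proportional to the likelihood:
  Alerts: 0.025
  Social: 0.06
  Personal: 0.0975
  Work: 0.041
  Promotions: 0.224
Normalizing constant = 0.4475.
The ratio is 0.0975 / 0.224 (the normalizer cancels) = 0.435.

0.435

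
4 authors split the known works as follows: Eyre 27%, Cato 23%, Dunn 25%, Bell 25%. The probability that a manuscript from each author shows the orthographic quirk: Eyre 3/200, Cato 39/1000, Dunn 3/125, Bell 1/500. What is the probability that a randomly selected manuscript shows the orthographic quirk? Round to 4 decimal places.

0.0195

Compute prior × likelihood for every hypothesis:
  Eyre: 0.27 × 0.015 = 0.00405
  Cato: 0.23 × 0.039 = 0.00897
  Dunn: 0.25 × 0.024 = 0.006
  Bell: 0.25 × 0.002 = 0.0005
P(quirk) = 0.00405 + 0.00897 + 0.006 + 0.0005 = 0.01952 → 0.0195.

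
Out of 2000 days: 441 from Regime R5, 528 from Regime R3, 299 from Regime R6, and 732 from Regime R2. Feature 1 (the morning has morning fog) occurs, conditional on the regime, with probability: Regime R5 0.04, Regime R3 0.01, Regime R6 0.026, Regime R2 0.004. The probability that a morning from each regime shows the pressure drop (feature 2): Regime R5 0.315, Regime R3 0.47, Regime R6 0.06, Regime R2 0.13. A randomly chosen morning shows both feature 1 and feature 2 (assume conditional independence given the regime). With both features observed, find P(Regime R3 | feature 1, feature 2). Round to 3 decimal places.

0.279

Compute prior × likelihood for every hypothesis:
  Regime R5: 0.2205 × 0.04 × 0.315 = 0.0027783
  Regime R3: 0.264 × 0.01 × 0.47 = 0.0012408
  Regime R6: 0.1495 × 0.026 × 0.06 = 0.00023322
  Regime R2: 0.366 × 0.004 × 0.13 = 0.00019032
Sum = 0.00444264.
P(Regime R3 | evidence) = 0.0012408 / 0.00444264 ≈ 0.279.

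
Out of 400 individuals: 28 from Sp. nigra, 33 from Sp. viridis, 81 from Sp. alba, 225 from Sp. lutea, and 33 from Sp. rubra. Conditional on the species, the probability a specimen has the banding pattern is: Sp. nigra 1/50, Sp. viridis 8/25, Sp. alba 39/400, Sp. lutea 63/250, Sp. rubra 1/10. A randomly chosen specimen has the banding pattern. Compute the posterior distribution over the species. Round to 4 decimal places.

Unnormalized posteriors (prior × likelihood):
  Sp. nigra: 0.07 × 0.02 = 0.0014
  Sp. viridis: 0.0825 × 0.32 = 0.0264
  Sp. alba: 0.2025 × 0.0975 = 0.01974375
  Sp. lutea: 0.5625 × 0.252 = 0.14175
  Sp. rubra: 0.0825 × 0.1 = 0.00825
Sum = 0.19754375.
P(Sp. nigra | banded) = 0.0014/0.19754375 ≈ 0.0071
P(Sp. viridis | banded) = 0.0264/0.19754375 ≈ 0.1336
P(Sp. alba | banded) = 0.01974375/0.19754375 ≈ 0.0999
P(Sp. lutea | banded) = 0.14175/0.19754375 ≈ 0.7176
P(Sp. rubra | banded) = 0.00825/0.19754375 ≈ 0.0418

Sp. nigra 0.0071, Sp. viridis 0.1336, Sp. alba 0.0999, Sp. lutea 0.7176, Sp. rubra 0.0418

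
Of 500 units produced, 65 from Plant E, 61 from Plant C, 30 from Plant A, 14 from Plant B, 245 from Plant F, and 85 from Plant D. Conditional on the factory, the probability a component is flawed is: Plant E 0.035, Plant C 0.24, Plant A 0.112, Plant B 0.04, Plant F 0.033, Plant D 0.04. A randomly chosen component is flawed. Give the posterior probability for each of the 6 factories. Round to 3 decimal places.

Compute prior × likelihood for every hypothesis:
  Plant E: 0.13 × 0.035 = 0.00455
  Plant C: 0.122 × 0.24 = 0.02928
  Plant A: 0.06 × 0.112 = 0.00672
  Plant B: 0.028 × 0.04 = 0.00112
  Plant F: 0.49 × 0.033 = 0.01617
  Plant D: 0.17 × 0.04 = 0.0068
Sum = 0.06464.
P(Plant E | flawed) = 0.00455/0.06464 ≈ 0.070
P(Plant C | flawed) = 0.02928/0.06464 ≈ 0.453
P(Plant A | flawed) = 0.00672/0.06464 ≈ 0.104
P(Plant B | flawed) = 0.00112/0.06464 ≈ 0.017
P(Plant F | flawed) = 0.01617/0.06464 ≈ 0.250
P(Plant D | flawed) = 0.0068/0.06464 ≈ 0.105
(Check: 0.070+0.453+0.104+0.017+0.250+0.105 = 0.999.)

Plant E 0.070, Plant C 0.453, Plant A 0.104, Plant B 0.017, Plant F 0.250, Plant D 0.105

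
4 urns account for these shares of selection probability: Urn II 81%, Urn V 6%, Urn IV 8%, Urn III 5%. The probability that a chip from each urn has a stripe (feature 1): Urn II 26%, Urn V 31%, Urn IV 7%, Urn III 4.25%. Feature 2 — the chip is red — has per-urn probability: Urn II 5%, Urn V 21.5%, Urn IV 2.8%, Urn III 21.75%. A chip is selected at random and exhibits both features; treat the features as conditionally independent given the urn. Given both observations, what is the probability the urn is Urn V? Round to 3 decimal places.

0.264

By Bayes' rule, posterior ∝ prior × likelihood:
  Urn II: 0.81 × 0.26 × 0.05 = 0.01053
  Urn V: 0.06 × 0.31 × 0.215 = 0.003999
  Urn IV: 0.08 × 0.07 × 0.028 = 0.0001568
  Urn III: 0.05 × 0.0425 × 0.2175 = 0.0004621875
Sum = 0.0151479875.
P(Urn V | evidence) = 0.003999 / 0.0151479875 ≈ 0.264.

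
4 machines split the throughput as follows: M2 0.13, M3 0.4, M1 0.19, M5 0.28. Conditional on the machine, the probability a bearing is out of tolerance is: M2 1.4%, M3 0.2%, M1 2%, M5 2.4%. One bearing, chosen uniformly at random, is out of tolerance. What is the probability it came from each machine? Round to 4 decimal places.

Compute prior × likelihood for every hypothesis:
  M2: 0.13 × 0.014 = 0.00182
  M3: 0.4 × 0.002 = 0.0008
  M1: 0.19 × 0.02 = 0.0038
  M5: 0.28 × 0.024 = 0.00672
Sum = 0.01314.
P(M2 | oversize) = 0.00182/0.01314 ≈ 0.1385
P(M3 | oversize) = 0.0008/0.01314 ≈ 0.0609
P(M1 | oversize) = 0.0038/0.01314 ≈ 0.2892
P(M5 | oversize) = 0.00672/0.01314 ≈ 0.5114
(Check: 0.1385+0.0609+0.2892+0.5114 = 1.0000.)

M2 0.1385, M3 0.0609, M1 0.2892, M5 0.5114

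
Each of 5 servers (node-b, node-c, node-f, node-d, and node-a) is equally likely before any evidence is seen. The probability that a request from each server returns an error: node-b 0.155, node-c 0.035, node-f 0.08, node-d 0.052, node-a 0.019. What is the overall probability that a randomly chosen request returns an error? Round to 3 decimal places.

Since the prior is uniform, the posterior is proportional to the likelihood:
  node-b: 0.155
  node-c: 0.035
  node-f: 0.08
  node-d: 0.052
  node-a: 0.019
P(error) = (1/5) × (0.155 + 0.035 + 0.08 + 0.052 + 0.019) = 0.341/5 ≈ 0.068.

0.068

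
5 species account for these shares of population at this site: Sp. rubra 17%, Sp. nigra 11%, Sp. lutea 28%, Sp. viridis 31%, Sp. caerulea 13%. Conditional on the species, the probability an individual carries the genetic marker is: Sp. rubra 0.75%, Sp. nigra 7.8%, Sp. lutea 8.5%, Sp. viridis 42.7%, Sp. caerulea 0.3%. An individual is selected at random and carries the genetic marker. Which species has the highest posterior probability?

Sp. viridis

Unnormalized posteriors (prior × likelihood):
  Sp. rubra: 0.17 × 0.0075 = 0.001275
  Sp. nigra: 0.11 × 0.078 = 0.00858
  Sp. lutea: 0.28 × 0.085 = 0.0238
  Sp. viridis: 0.31 × 0.427 = 0.13237
  Sp. caerulea: 0.13 × 0.003 = 0.00039
Normalizing constant = 0.166415.
Largest term belongs to Sp. viridis, so Sp. viridis is most probable.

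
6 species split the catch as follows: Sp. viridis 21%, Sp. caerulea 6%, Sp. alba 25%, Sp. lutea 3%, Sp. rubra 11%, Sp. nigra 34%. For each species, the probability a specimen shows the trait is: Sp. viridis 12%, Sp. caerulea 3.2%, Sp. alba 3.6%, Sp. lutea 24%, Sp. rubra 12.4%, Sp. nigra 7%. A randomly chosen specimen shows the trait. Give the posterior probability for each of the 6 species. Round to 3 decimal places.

Sp. viridis 0.312, Sp. caerulea 0.024, Sp. alba 0.111, Sp. lutea 0.089, Sp. rubra 0.169, Sp. nigra 0.295

Prior × likelihood for each hypothesis:
  Sp. viridis: 0.21 × 0.12 = 0.0252
  Sp. caerulea: 0.06 × 0.032 = 0.00192
  Sp. alba: 0.25 × 0.036 = 0.009
  Sp. lutea: 0.03 × 0.24 = 0.0072
  Sp. rubra: 0.11 × 0.124 = 0.01364
  Sp. nigra: 0.34 × 0.07 = 0.0238
Sum = 0.08076.
P(Sp. viridis | trait) = 0.0252/0.08076 ≈ 0.312
P(Sp. caerulea | trait) = 0.00192/0.08076 ≈ 0.024
P(Sp. alba | trait) = 0.009/0.08076 ≈ 0.111
P(Sp. lutea | trait) = 0.0072/0.08076 ≈ 0.089
P(Sp. rubra | trait) = 0.01364/0.08076 ≈ 0.169
P(Sp. nigra | trait) = 0.0238/0.08076 ≈ 0.295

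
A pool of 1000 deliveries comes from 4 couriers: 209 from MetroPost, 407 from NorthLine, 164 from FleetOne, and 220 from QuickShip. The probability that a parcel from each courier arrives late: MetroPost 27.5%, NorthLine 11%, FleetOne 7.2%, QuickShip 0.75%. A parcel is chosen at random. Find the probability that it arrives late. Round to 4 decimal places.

0.1157

By Bayes' rule, posterior ∝ prior × likelihood:
  MetroPost: 0.209 × 0.275 = 0.057475
  NorthLine: 0.407 × 0.11 = 0.04477
  FleetOne: 0.164 × 0.072 = 0.011808
  QuickShip: 0.22 × 0.0075 = 0.00165
P(late) = 0.057475 + 0.04477 + 0.011808 + 0.00165 = 0.115703 → 0.1157.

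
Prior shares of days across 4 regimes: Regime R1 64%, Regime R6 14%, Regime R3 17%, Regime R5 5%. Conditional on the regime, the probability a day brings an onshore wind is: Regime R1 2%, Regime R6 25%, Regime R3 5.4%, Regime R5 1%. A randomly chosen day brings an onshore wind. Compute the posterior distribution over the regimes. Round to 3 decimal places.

Regime R1 0.223, Regime R6 0.609, Regime R3 0.160, Regime R5 0.009

Unnormalized posteriors (prior × likelihood):
  Regime R1: 0.64 × 0.02 = 0.0128
  Regime R6: 0.14 × 0.25 = 0.035
  Regime R3: 0.17 × 0.054 = 0.00918
  Regime R5: 0.05 × 0.01 = 0.0005
Sum = 0.05748.
P(Regime R1 | onshore) = 0.0128/0.05748 ≈ 0.223
P(Regime R6 | onshore) = 0.035/0.05748 ≈ 0.609
P(Regime R3 | onshore) = 0.00918/0.05748 ≈ 0.160
P(Regime R5 | onshore) = 0.0005/0.05748 ≈ 0.009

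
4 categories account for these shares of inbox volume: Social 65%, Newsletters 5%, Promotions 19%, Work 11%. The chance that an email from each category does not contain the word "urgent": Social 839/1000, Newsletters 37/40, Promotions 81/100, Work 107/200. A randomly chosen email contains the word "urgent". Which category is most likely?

Taking complements, P(urgent-flag | each) = Social 0.161, Newsletters 0.075, Promotions 0.19, Work 0.465.
Compute prior × likelihood for every hypothesis:
  Social: 0.65 × 0.161 = 0.10465
  Newsletters: 0.05 × 0.075 = 0.00375
  Promotions: 0.19 × 0.19 = 0.0361
  Work: 0.11 × 0.465 = 0.05115
Normalizing constant = 0.19565.
Largest term belongs to Social, so Social is most probable.

Social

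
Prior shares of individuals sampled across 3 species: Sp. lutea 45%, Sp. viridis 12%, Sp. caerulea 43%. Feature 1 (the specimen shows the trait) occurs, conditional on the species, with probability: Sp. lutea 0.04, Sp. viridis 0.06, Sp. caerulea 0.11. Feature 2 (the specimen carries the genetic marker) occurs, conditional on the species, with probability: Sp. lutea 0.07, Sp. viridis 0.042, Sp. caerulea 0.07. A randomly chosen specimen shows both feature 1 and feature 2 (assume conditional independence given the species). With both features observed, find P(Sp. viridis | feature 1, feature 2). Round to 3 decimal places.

0.062

Prior × likelihood for each hypothesis:
  Sp. lutea: 0.45 × 0.04 × 0.07 = 0.00126
  Sp. viridis: 0.12 × 0.06 × 0.042 = 0.0003024
  Sp. caerulea: 0.43 × 0.11 × 0.07 = 0.003311
Normalizing constant = 0.0048734.
P(Sp. viridis | evidence) = 0.0003024 / 0.0048734 ≈ 0.062.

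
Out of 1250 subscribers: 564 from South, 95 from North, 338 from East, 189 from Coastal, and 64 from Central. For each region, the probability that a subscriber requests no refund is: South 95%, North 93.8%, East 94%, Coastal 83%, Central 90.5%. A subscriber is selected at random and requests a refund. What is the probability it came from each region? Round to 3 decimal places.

South 0.305, North 0.064, East 0.219, Coastal 0.347, Central 0.066

Taking complements, P(refund | each) = South 0.05, North 0.062, East 0.06, Coastal 0.17, Central 0.095.
By Bayes' rule, posterior ∝ prior × likelihood:
  South: 0.4512 × 0.05 = 0.02256
  North: 0.076 × 0.062 = 0.004712
  East: 0.2704 × 0.06 = 0.016224
  Coastal: 0.1512 × 0.17 = 0.025704
  Central: 0.0512 × 0.095 = 0.004864
Sum = 0.074064.
P(South | refund) = 0.02256/0.074064 ≈ 0.305
P(North | refund) = 0.004712/0.074064 ≈ 0.064
P(East | refund) = 0.016224/0.074064 ≈ 0.219
P(Coastal | refund) = 0.025704/0.074064 ≈ 0.347
P(Central | refund) = 0.004864/0.074064 ≈ 0.066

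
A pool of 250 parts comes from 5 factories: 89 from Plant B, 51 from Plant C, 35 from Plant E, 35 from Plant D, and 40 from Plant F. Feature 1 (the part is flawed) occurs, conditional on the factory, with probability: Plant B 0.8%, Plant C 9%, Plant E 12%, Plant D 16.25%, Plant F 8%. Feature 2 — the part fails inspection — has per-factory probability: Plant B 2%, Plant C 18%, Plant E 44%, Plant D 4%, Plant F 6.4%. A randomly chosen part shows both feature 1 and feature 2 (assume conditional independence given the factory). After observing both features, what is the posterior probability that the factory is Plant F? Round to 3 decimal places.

Unnormalized posteriors (prior × likelihood):
  Plant B: 0.356 × 0.008 × 0.02 = 0.00005696
  Plant C: 0.204 × 0.09 × 0.18 = 0.0033048
  Plant E: 0.14 × 0.12 × 0.44 = 0.007392
  Plant D: 0.14 × 0.1625 × 0.04 = 0.00091
  Plant F: 0.16 × 0.08 × 0.064 = 0.0008192
Total = 0.01248296.
P(Plant F | evidence) = 0.0008192 / 0.01248296 ≈ 0.066.

0.066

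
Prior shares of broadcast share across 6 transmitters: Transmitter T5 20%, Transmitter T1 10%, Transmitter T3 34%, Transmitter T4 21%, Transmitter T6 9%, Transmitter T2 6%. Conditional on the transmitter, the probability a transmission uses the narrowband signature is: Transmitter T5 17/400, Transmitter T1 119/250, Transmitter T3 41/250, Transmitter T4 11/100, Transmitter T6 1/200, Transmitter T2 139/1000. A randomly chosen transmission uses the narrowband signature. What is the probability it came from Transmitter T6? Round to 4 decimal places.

0.0031

Compute prior × likelihood for every hypothesis:
  Transmitter T5: 0.2 × 0.0425 = 0.0085
  Transmitter T1: 0.1 × 0.476 = 0.0476
  Transmitter T3: 0.34 × 0.164 = 0.05576
  Transmitter T4: 0.21 × 0.11 = 0.0231
  Transmitter T6: 0.09 × 0.005 = 0.00045
  Transmitter T2: 0.06 × 0.139 = 0.00834
Normalizing constant = 0.14375.
P(Transmitter T6 | evidence) = 0.00045 / 0.14375 ≈ 0.0031.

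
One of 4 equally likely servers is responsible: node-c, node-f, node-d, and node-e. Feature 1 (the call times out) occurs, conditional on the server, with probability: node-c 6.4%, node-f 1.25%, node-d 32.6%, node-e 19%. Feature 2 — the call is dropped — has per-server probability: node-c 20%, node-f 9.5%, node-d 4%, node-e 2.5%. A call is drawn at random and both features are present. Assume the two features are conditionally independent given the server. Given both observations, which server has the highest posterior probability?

Since the prior is uniform, the posterior is proportional to the likelihood:
  node-c: 0.064 × 0.2 = 0.0128
  node-f: 0.0125 × 0.095 = 0.0011875
  node-d: 0.326 × 0.04 = 0.01304
  node-e: 0.19 × 0.025 = 0.00475
Normalizing constant = 0.0317775.
Largest term belongs to node-d, so node-d is most probable.

node-d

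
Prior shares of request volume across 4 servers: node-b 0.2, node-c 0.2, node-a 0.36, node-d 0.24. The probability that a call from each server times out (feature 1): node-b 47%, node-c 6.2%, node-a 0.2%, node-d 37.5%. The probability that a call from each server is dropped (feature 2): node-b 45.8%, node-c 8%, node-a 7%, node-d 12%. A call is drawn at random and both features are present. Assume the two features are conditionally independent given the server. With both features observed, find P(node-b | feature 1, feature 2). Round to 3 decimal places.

0.784

Prior × likelihood for each hypothesis:
  node-b: 0.2 × 0.47 × 0.458 = 0.043052
  node-c: 0.2 × 0.062 × 0.08 = 0.000992
  node-a: 0.36 × 0.002 × 0.07 = 0.0000504
  node-d: 0.24 × 0.375 × 0.12 = 0.0108
Normalizing constant = 0.0548944.
P(node-b | evidence) = 0.043052 / 0.0548944 ≈ 0.784.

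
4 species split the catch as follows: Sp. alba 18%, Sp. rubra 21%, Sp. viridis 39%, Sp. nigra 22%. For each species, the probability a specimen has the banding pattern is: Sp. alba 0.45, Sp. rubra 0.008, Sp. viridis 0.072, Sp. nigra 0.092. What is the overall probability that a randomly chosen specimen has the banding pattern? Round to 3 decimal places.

0.131

Compute prior × likelihood for every hypothesis:
  Sp. alba: 0.18 × 0.45 = 0.081
  Sp. rubra: 0.21 × 0.008 = 0.00168
  Sp. viridis: 0.39 × 0.072 = 0.02808
  Sp. nigra: 0.22 × 0.092 = 0.02024
P(banded) = 0.081 + 0.00168 + 0.02808 + 0.02024 = 0.131 → 0.131.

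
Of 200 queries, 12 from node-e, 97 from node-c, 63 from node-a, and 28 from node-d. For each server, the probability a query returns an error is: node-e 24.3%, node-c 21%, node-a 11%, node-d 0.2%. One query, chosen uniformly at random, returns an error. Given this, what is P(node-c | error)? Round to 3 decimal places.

0.673

Compute prior × likelihood for every hypothesis:
  node-e: 0.06 × 0.243 = 0.01458
  node-c: 0.485 × 0.21 = 0.10185
  node-a: 0.315 × 0.11 = 0.03465
  node-d: 0.14 × 0.002 = 0.00028
Normalizing constant = 0.15136.
P(node-c | evidence) = 0.10185 / 0.15136 ≈ 0.673.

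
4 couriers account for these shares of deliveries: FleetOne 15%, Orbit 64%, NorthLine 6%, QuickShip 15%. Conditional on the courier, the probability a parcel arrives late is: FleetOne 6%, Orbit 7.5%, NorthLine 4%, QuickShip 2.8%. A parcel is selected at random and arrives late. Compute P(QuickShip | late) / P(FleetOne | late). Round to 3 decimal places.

0.467

Unnormalized posteriors (prior × likelihood):
  FleetOne: 0.15 × 0.06 = 0.009
  Orbit: 0.64 × 0.075 = 0.048
  NorthLine: 0.06 × 0.04 = 0.0024
  QuickShip: 0.15 × 0.028 = 0.0042
Normalizing constant = 0.0636.
The ratio is 0.0042 / 0.009 (the normalizer cancels) = 0.467.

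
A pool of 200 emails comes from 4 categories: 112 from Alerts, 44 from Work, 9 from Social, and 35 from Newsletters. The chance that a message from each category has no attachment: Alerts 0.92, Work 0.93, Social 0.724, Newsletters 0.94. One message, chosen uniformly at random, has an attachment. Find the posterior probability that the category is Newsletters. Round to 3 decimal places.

0.126

Taking complements, P(attachment | each) = Alerts 0.08, Work 0.07, Social 0.276, Newsletters 0.06.
Compute prior × likelihood for every hypothesis:
  Alerts: 0.56 × 0.08 = 0.0448
  Work: 0.22 × 0.07 = 0.0154
  Social: 0.045 × 0.276 = 0.01242
  Newsletters: 0.175 × 0.06 = 0.0105
Sum = 0.08312.
P(Newsletters | evidence) = 0.0105 / 0.08312 ≈ 0.126.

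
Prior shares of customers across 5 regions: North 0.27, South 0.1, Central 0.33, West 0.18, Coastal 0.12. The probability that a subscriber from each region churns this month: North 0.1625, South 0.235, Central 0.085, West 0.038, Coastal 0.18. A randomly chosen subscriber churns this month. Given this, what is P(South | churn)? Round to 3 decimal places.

0.190

By Bayes' rule, posterior ∝ prior × likelihood:
  North: 0.27 × 0.1625 = 0.043875
  South: 0.1 × 0.235 = 0.0235
  Central: 0.33 × 0.085 = 0.02805
  West: 0.18 × 0.038 = 0.00684
  Coastal: 0.12 × 0.18 = 0.0216
Normalizing constant = 0.123865.
P(South | evidence) = 0.0235 / 0.123865 ≈ 0.190.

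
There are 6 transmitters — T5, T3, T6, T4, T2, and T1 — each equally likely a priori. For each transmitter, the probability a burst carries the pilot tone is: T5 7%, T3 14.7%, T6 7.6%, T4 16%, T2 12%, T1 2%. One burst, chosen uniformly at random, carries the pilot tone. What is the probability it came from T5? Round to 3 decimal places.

Since the prior is uniform, the posterior is proportional to the likelihood:
  T5: 0.07
  T3: 0.147
  T6: 0.076
  T4: 0.16
  T2: 0.12
  T1: 0.02
Normalizing constant = 0.593.
P(T5 | evidence) = 0.07 / 0.593 ≈ 0.118.

0.118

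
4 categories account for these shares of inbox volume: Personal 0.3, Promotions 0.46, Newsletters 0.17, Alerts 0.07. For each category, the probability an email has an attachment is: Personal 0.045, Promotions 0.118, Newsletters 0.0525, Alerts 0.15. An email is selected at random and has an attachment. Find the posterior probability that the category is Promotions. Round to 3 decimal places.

0.622

Compute prior × likelihood for every hypothesis:
  Personal: 0.3 × 0.045 = 0.0135
  Promotions: 0.46 × 0.118 = 0.05428
  Newsletters: 0.17 × 0.0525 = 0.008925
  Alerts: 0.07 × 0.15 = 0.0105
Normalizing constant = 0.087205.
P(Promotions | evidence) = 0.05428 / 0.087205 ≈ 0.622.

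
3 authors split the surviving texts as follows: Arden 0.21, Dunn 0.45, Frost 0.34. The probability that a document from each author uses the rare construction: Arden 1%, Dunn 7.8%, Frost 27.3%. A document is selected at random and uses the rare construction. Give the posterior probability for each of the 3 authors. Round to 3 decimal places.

Arden 0.016, Dunn 0.270, Frost 0.714

Compute prior × likelihood for every hypothesis:
  Arden: 0.21 × 0.01 = 0.0021
  Dunn: 0.45 × 0.078 = 0.0351
  Frost: 0.34 × 0.273 = 0.09282
Sum = 0.13002.
P(Arden | rare-form) = 0.0021/0.13002 ≈ 0.016
P(Dunn | rare-form) = 0.0351/0.13002 ≈ 0.270
P(Frost | rare-form) = 0.09282/0.13002 ≈ 0.714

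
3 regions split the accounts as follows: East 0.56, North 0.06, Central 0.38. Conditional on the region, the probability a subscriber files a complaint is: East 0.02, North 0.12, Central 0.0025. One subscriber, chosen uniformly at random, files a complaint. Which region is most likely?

Unnormalized posteriors (prior × likelihood):
  East: 0.56 × 0.02 = 0.0112
  North: 0.06 × 0.12 = 0.0072
  Central: 0.38 × 0.0025 = 0.00095
Sum = 0.01935.
Largest term belongs to East, so East is most probable.

East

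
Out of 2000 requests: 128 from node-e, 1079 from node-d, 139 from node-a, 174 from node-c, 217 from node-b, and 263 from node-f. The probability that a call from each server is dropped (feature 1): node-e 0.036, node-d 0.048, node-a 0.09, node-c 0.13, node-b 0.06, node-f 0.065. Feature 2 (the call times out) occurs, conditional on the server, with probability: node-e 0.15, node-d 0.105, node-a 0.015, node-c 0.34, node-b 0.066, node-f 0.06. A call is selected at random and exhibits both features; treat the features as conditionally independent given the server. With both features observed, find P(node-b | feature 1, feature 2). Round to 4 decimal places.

Compute prior × likelihood for every hypothesis:
  node-e: 0.064 × 0.036 × 0.15 = 0.0003456
  node-d: 0.5395 × 0.048 × 0.105 = 0.00271908
  node-a: 0.0695 × 0.09 × 0.015 = 0.000093825
  node-c: 0.087 × 0.13 × 0.34 = 0.0038454
  node-b: 0.1085 × 0.06 × 0.066 = 0.00042966
  node-f: 0.1315 × 0.065 × 0.06 = 0.00051285
Sum = 0.007946415.
P(node-b | evidence) = 0.00042966 / 0.007946415 ≈ 0.0541.

0.0541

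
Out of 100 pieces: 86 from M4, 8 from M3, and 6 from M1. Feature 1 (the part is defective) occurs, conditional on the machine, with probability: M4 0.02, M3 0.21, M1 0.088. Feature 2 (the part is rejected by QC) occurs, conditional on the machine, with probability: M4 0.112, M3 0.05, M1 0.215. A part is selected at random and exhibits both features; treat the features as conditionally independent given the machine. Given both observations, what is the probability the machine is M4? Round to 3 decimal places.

Compute prior × likelihood for every hypothesis:
  M4: 0.86 × 0.02 × 0.112 = 0.0019264
  M3: 0.08 × 0.21 × 0.05 = 0.00084
  M1: 0.06 × 0.088 × 0.215 = 0.0011352
Total = 0.0039016.
P(M4 | evidence) = 0.0019264 / 0.0039016 ≈ 0.494.

0.494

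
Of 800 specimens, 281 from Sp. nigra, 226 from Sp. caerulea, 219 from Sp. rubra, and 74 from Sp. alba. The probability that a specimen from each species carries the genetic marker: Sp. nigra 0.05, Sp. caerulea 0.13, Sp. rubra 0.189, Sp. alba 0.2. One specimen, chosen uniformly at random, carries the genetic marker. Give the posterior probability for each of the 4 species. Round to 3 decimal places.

Sp. nigra 0.141, Sp. caerulea 0.295, Sp. rubra 0.415, Sp. alba 0.149

Unnormalized posteriors (prior × likelihood):
  Sp. nigra: 0.35125 × 0.05 = 0.0175625
  Sp. caerulea: 0.2825 × 0.13 = 0.036725
  Sp. rubra: 0.27375 × 0.189 = 0.05173875
  Sp. alba: 0.0925 × 0.2 = 0.0185
Total = 0.12452625.
P(Sp. nigra | marker) = 0.0175625/0.12452625 ≈ 0.141
P(Sp. caerulea | marker) = 0.036725/0.12452625 ≈ 0.295
P(Sp. rubra | marker) = 0.05173875/0.12452625 ≈ 0.415
P(Sp. alba | marker) = 0.0185/0.12452625 ≈ 0.149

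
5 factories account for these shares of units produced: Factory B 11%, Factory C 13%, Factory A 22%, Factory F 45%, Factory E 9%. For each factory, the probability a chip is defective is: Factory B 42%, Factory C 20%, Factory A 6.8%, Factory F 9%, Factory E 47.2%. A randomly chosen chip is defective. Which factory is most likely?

Factory B

By Bayes' rule, posterior ∝ prior × likelihood:
  Factory B: 0.11 × 0.42 = 0.0462
  Factory C: 0.13 × 0.2 = 0.026
  Factory A: 0.22 × 0.068 = 0.01496
  Factory F: 0.45 × 0.09 = 0.0405
  Factory E: 0.09 × 0.472 = 0.04248
Total = 0.17014.
Largest term belongs to Factory B, so Factory B is most probable.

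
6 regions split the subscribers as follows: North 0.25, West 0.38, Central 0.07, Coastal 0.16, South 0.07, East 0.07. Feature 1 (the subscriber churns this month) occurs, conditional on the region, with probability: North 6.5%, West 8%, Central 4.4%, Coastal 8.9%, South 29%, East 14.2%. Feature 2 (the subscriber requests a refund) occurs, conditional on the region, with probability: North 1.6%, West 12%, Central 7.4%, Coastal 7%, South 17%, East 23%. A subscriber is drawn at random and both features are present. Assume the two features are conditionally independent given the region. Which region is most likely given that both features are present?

West

Unnormalized posteriors (prior × likelihood):
  North: 0.25 × 0.065 × 0.016 = 0.00026
  West: 0.38 × 0.08 × 0.12 = 0.003648
  Central: 0.07 × 0.044 × 0.074 = 0.00022792
  Coastal: 0.16 × 0.089 × 0.07 = 0.0009968
  South: 0.07 × 0.29 × 0.17 = 0.003451
  East: 0.07 × 0.142 × 0.23 = 0.0022862
Sum = 0.01086992.
Largest term belongs to West, so West is most probable.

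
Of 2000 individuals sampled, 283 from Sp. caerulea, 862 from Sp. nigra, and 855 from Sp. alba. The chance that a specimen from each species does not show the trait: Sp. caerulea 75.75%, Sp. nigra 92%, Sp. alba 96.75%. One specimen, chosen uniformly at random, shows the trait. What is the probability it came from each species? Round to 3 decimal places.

Sp. caerulea 0.415, Sp. nigra 0.417, Sp. alba 0.168

Taking complements, P(trait | each) = Sp. caerulea 0.2425, Sp. nigra 0.08, Sp. alba 0.0325.
Unnormalized posteriors (prior × likelihood):
  Sp. caerulea: 0.1415 × 0.2425 = 0.03431375
  Sp. nigra: 0.431 × 0.08 = 0.03448
  Sp. alba: 0.4275 × 0.0325 = 0.01389375
Sum = 0.0826875.
P(Sp. caerulea | trait) = 0.03431375/0.0826875 ≈ 0.415
P(Sp. nigra | trait) = 0.03448/0.0826875 ≈ 0.417
P(Sp. alba | trait) = 0.01389375/0.0826875 ≈ 0.168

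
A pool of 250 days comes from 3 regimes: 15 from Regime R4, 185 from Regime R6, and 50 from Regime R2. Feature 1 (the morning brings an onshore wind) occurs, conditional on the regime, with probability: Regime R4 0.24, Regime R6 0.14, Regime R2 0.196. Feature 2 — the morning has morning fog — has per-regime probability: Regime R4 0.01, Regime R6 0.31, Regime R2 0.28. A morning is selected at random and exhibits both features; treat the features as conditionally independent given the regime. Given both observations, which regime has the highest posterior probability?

Regime R6

Unnormalized posteriors (prior × likelihood):
  Regime R4: 0.06 × 0.24 × 0.01 = 0.000144
  Regime R6: 0.74 × 0.14 × 0.31 = 0.032116
  Regime R2: 0.2 × 0.196 × 0.28 = 0.010976
Total = 0.043236.
Largest term belongs to Regime R6, so Regime R6 is most probable.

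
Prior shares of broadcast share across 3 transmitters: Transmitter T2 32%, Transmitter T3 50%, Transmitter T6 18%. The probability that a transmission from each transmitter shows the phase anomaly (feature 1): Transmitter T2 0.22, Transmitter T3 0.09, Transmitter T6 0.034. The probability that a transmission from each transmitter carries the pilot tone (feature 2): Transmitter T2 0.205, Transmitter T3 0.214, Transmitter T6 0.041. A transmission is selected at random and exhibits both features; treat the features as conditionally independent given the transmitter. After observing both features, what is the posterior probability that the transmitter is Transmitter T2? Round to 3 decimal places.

0.594

Compute prior × likelihood for every hypothesis:
  Transmitter T2: 0.32 × 0.22 × 0.205 = 0.014432
  Transmitter T3: 0.5 × 0.09 × 0.214 = 0.00963
  Transmitter T6: 0.18 × 0.034 × 0.041 = 0.00025092
Normalizing constant = 0.02431292.
P(Transmitter T2 | evidence) = 0.014432 / 0.02431292 ≈ 0.594.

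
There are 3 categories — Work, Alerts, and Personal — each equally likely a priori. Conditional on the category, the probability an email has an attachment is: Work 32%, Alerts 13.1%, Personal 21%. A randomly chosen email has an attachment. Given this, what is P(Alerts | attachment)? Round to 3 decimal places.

With a uniform prior (1/3 each), posterior ∝ likelihood:
  Work: 0.32
  Alerts: 0.131
  Personal: 0.21
Normalizing constant = 0.661.
P(Alerts | evidence) = 0.131 / 0.661 ≈ 0.198.

0.198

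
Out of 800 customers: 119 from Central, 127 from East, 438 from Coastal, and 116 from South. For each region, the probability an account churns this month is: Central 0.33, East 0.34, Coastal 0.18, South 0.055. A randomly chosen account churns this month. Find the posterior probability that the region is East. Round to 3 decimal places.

0.258

Compute prior × likelihood for every hypothesis:
  Central: 0.14875 × 0.33 = 0.0490875
  East: 0.15875 × 0.34 = 0.053975
  Coastal: 0.5475 × 0.18 = 0.09855
  South: 0.145 × 0.055 = 0.007975
Total = 0.2095875.
P(East | evidence) = 0.053975 / 0.2095875 ≈ 0.258.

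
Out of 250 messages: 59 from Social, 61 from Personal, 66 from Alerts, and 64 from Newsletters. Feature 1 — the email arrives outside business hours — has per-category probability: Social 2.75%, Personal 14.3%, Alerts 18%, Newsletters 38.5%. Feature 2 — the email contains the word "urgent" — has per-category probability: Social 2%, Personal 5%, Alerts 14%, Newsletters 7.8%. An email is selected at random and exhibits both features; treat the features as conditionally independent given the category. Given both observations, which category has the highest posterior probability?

By Bayes' rule, posterior ∝ prior × likelihood:
  Social: 0.236 × 0.0275 × 0.02 = 0.0001298
  Personal: 0.244 × 0.143 × 0.05 = 0.0017446
  Alerts: 0.264 × 0.18 × 0.14 = 0.0066528
  Newsletters: 0.256 × 0.385 × 0.078 = 0.00768768
Total = 0.01621488.
Largest term belongs to Newsletters, so Newsletters is most probable.

Newsletters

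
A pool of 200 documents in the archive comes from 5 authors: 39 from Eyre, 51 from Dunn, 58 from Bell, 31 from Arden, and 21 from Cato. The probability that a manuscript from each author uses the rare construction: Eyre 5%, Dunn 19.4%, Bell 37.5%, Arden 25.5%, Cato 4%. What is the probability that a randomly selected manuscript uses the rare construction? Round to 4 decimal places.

0.2117

Prior × likelihood for each hypothesis:
  Eyre: 0.195 × 0.05 = 0.00975
  Dunn: 0.255 × 0.194 = 0.04947
  Bell: 0.29 × 0.375 = 0.10875
  Arden: 0.155 × 0.255 = 0.039525
  Cato: 0.105 × 0.04 = 0.0042
P(rare-form) = 0.00975 + 0.04947 + 0.10875 + 0.039525 + 0.0042 = 0.211695 → 0.2117.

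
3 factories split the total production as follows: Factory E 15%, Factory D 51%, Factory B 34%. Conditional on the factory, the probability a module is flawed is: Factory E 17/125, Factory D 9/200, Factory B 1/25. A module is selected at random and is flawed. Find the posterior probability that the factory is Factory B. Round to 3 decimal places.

Compute prior × likelihood for every hypothesis:
  Factory E: 0.15 × 0.136 = 0.0204
  Factory D: 0.51 × 0.045 = 0.02295
  Factory B: 0.34 × 0.04 = 0.0136
Total = 0.05695.
P(Factory B | evidence) = 0.0136 / 0.05695 ≈ 0.239.

0.239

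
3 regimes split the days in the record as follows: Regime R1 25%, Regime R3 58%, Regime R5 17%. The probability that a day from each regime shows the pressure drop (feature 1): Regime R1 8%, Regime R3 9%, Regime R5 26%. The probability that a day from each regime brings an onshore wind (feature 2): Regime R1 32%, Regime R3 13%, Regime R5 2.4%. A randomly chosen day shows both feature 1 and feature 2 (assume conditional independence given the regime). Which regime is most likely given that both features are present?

Regime R3

By Bayes' rule, posterior ∝ prior × likelihood:
  Regime R1: 0.25 × 0.08 × 0.32 = 0.0064
  Regime R3: 0.58 × 0.09 × 0.13 = 0.006786
  Regime R5: 0.17 × 0.26 × 0.024 = 0.0010608
Sum = 0.0142468.
Largest term belongs to Regime R3, so Regime R3 is most probable.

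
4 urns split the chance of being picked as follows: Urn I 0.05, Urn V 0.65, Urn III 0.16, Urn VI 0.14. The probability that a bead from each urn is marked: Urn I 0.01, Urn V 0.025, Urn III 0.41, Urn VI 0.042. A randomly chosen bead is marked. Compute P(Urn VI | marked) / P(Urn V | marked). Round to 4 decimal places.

0.3618

Compute prior × likelihood for every hypothesis:
  Urn I: 0.05 × 0.01 = 0.0005
  Urn V: 0.65 × 0.025 = 0.01625
  Urn III: 0.16 × 0.41 = 0.0656
  Urn VI: 0.14 × 0.042 = 0.00588
Normalizing constant = 0.08823.
The ratio is 0.00588 / 0.01625 (the normalizer cancels) = 0.3618.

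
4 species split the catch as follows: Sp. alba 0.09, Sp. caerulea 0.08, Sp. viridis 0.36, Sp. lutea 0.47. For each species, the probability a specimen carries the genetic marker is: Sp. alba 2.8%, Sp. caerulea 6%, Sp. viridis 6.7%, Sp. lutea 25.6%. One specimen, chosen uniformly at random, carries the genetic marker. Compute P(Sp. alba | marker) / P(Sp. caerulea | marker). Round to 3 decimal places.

Unnormalized posteriors (prior × likelihood):
  Sp. alba: 0.09 × 0.028 = 0.00252
  Sp. caerulea: 0.08 × 0.06 = 0.0048
  Sp. viridis: 0.36 × 0.067 = 0.02412
  Sp. lutea: 0.47 × 0.256 = 0.12032
Sum = 0.15176.
The ratio is 0.00252 / 0.0048 (the normalizer cancels) = 0.525.

0.525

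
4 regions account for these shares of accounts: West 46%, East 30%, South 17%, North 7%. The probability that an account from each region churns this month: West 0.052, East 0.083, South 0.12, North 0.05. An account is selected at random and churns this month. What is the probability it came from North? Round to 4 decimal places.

Compute prior × likelihood for every hypothesis:
  West: 0.46 × 0.052 = 0.02392
  East: 0.3 × 0.083 = 0.0249
  South: 0.17 × 0.12 = 0.0204
  North: 0.07 × 0.05 = 0.0035
Normalizing constant = 0.07272.
P(North | evidence) = 0.0035 / 0.07272 ≈ 0.0481.

0.0481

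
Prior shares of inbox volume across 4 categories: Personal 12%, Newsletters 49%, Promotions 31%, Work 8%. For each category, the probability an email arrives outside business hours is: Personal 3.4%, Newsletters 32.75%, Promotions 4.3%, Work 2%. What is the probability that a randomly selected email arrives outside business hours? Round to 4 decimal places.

0.1795

By Bayes' rule, posterior ∝ prior × likelihood:
  Personal: 0.12 × 0.034 = 0.00408
  Newsletters: 0.49 × 0.3275 = 0.160475
  Promotions: 0.31 × 0.043 = 0.01333
  Work: 0.08 × 0.02 = 0.0016
P(off-hours) = 0.00408 + 0.160475 + 0.01333 + 0.0016 = 0.179485 → 0.1795.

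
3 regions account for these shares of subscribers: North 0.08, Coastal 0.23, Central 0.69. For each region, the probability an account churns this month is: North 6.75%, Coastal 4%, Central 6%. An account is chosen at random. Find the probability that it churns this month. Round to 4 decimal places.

0.0560

Compute prior × likelihood for every hypothesis:
  North: 0.08 × 0.0675 = 0.0054
  Coastal: 0.23 × 0.04 = 0.0092
  Central: 0.69 × 0.06 = 0.0414
P(churn) = 0.0054 + 0.0092 + 0.0414 = 0.056 → 0.0560.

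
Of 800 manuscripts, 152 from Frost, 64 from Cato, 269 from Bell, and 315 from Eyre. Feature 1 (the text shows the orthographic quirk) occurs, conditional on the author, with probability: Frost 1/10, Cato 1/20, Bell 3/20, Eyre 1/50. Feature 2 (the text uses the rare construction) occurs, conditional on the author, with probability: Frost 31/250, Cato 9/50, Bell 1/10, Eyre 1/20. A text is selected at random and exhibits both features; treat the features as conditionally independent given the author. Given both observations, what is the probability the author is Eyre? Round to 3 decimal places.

Prior × likelihood for each hypothesis:
  Frost: 0.19 × 0.1 × 0.124 = 0.002356
  Cato: 0.08 × 0.05 × 0.18 = 0.00072
  Bell: 0.33625 × 0.15 × 0.1 = 0.00504375
  Eyre: 0.39375 × 0.02 × 0.05 = 0.00039375
Total = 0.0085135.
P(Eyre | evidence) = 0.00039375 / 0.0085135 ≈ 0.046.

0.046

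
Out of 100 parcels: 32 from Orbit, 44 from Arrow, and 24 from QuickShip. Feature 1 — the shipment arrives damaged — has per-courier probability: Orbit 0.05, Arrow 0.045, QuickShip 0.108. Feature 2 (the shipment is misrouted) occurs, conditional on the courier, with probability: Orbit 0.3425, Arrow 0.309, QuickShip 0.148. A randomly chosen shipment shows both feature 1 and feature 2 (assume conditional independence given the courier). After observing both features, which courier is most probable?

Arrow

By Bayes' rule, posterior ∝ prior × likelihood:
  Orbit: 0.32 × 0.05 × 0.3425 = 0.00548
  Arrow: 0.44 × 0.045 × 0.309 = 0.0061182
  QuickShip: 0.24 × 0.108 × 0.148 = 0.00383616
Total = 0.01543436.
Largest term belongs to Arrow, so Arrow is most probable.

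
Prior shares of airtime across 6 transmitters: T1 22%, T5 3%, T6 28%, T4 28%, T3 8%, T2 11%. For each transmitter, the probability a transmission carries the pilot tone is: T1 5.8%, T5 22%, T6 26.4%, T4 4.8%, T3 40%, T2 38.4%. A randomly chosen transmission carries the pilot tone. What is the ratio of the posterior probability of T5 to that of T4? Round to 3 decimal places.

0.491

Unnormalized posteriors (prior × likelihood):
  T1: 0.22 × 0.058 = 0.01276
  T5: 0.03 × 0.22 = 0.0066
  T6: 0.28 × 0.264 = 0.07392
  T4: 0.28 × 0.048 = 0.01344
  T3: 0.08 × 0.4 = 0.032
  T2: 0.11 × 0.384 = 0.04224
Normalizing constant = 0.18096.
The ratio is 0.0066 / 0.01344 (the normalizer cancels) = 0.491.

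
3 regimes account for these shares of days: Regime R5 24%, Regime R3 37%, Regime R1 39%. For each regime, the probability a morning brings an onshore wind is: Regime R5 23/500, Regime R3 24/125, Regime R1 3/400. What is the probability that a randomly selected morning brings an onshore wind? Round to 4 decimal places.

Unnormalized posteriors (prior × likelihood):
  Regime R5: 0.24 × 0.046 = 0.01104
  Regime R3: 0.37 × 0.192 = 0.07104
  Regime R1: 0.39 × 0.0075 = 0.002925
P(onshore) = 0.01104 + 0.07104 + 0.002925 = 0.085005 → 0.0850.

0.0850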